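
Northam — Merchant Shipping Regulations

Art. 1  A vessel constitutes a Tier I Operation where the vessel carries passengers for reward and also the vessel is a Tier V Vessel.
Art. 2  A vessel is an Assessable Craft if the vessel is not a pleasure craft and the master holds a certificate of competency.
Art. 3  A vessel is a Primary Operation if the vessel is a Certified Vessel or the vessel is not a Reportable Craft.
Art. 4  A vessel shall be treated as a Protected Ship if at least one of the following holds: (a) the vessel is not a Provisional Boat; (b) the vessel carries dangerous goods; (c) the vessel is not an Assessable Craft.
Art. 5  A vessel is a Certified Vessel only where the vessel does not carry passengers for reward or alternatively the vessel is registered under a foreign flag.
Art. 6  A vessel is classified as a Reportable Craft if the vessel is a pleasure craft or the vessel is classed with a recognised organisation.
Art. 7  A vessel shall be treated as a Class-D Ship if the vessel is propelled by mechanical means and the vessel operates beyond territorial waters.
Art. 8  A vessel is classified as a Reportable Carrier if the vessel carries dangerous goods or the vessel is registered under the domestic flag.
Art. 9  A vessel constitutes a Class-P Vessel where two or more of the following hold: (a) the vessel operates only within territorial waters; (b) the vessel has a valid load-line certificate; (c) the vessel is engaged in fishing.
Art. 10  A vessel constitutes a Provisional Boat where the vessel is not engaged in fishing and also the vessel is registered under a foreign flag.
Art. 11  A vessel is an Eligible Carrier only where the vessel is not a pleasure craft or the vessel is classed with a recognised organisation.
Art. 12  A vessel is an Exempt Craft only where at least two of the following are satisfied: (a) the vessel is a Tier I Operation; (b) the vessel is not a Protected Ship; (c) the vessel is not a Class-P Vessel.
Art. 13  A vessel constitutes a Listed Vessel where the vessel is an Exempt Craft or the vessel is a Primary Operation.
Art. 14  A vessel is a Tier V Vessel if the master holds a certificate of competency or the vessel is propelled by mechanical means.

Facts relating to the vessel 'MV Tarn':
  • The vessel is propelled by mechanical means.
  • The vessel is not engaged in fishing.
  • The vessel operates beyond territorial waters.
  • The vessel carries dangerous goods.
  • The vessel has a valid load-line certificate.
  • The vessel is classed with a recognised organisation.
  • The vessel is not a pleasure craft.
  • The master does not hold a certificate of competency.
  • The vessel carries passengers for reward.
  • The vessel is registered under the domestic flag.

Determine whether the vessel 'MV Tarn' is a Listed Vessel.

Yes

Under article 14: the master holds a certificate of competency? no; or the vessel is propelled by mechanical means? yes. So the vessel is a Tier V Vessel.
Under article 1: the vessel carries passengers for reward? yes; and Tier V Vessel (article 14)? yes. So the vessel is a Tier I Operation.
Under article 10: the vessel is not engaged in fishing? yes; and the vessel is registered under a foreign flag? no. So the vessel is not a Provisional Boat.
Under article 2: the vessel is not a pleasure craft? yes; and the master holds a certificate of competency? no. So the vessel is not an Assessable Craft.
Under article 4: not a Provisional Boat (article 10)? yes; or the vessel carries dangerous goods? yes; or not an Assessable Craft (article 2)? yes. So the vessel is a Protected Ship.
Under article 9: the vessel operates only within territorial waters? no; the vessel has a valid load-line certificate? yes; the vessel is engaged in fishing? no — 1 of 3 hold (need ≥2) → not satisfied.
Under article 12: Tier I Operation (article 1)? yes; not a Protected Ship (article 4)? no; not a Class-P Vessel (article 9)? yes — 2 of 3 hold (need ≥2) → satisfied.
Under article 5: the vessel does not carry passengers for reward? no; or the vessel is registered under a foreign flag? no. So the vessel is not a Certified Vessel.
Under article 6: the vessel is a pleasure craft? no; or the vessel is classed with a recognised organisation? yes. So the vessel is a Reportable Craft.
Under article 3: Certified Vessel (article 5)? no; or not a Reportable Craft (article 6)? no. So the vessel is not a Primary Operation.
Under article 13: Exempt Craft (article 12)? yes; or Primary Operation (article 3)? no. So the vessel is a Listed Vessel.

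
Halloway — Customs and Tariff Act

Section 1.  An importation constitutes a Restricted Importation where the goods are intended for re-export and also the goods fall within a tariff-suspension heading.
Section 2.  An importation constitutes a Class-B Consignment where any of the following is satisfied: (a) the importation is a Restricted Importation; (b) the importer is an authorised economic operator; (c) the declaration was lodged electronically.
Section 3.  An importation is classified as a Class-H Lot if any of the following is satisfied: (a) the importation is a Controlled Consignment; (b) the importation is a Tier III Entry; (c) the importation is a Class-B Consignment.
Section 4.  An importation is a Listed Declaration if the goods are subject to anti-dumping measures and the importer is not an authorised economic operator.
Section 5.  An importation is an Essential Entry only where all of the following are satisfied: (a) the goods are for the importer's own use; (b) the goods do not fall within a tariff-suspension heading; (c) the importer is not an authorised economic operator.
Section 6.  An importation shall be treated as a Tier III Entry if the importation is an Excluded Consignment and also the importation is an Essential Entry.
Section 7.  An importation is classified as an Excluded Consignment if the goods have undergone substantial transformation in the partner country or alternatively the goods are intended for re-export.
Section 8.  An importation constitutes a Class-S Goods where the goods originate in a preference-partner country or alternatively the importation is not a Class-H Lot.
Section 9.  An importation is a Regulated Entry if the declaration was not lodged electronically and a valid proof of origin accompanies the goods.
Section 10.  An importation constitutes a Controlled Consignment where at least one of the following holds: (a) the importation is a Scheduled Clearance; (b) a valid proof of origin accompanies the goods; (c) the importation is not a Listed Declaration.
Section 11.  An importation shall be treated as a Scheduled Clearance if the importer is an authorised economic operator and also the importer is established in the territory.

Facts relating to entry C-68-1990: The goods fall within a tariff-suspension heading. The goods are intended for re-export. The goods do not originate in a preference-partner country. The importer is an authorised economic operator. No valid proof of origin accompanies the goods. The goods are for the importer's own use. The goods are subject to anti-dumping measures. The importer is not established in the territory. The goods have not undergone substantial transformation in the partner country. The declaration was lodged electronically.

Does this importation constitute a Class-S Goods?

section 11 — Scheduled Clearance: [the importer is an authorised economic operator? yes] AND [the importer is established in the territory? no] → not satisfied.
section 4 — Listed Declaration: [the goods are subject to anti-dumping measures? yes] AND [the importer is not an authorised economic operator? no] → not satisfied.
section 10 — Controlled Consignment: [Scheduled Clearance (section 11)? no] OR [a valid proof of origin accompanies the goods? no] OR [not a Listed Declaration (section 4)? yes] → satisfied.
section 7 — Excluded Consignment: [the goods have undergone substantial transformation in the partner country? no] OR [the goods are intended for re-export? yes] → satisfied.
section 5 — Essential Entry: [the goods are for the importer's own use? yes] AND [the goods do not fall within a tariff-suspension heading? no] AND [the importer is not an authorised economic operator? no] → not satisfied.
section 6 — Tier III Entry: [Excluded Consignment (section 7)? yes] AND [Essential Entry (section 5)? no] → not satisfied.
section 1 — Restricted Importation: [the goods are intended for re-export? yes] AND [the goods fall within a tariff-suspension heading? yes] → satisfied.
section 2 — Class-B Consignment: [Restricted Importation (section 1)? yes] OR [the importer is an authorised economic operator? yes] OR [the declaration was lodged electronically? yes] → satisfied.
section 3 — Class-H Lot: [Controlled Consignment (section 10)? yes] OR [Tier III Entry (section 6)? no] OR [Class-B Consignment (section 2)? yes] → satisfied.
section 8 — Class-S Goods: [the goods originate in a preference-partner country? no] OR [not a Class-H Lot (section 3)? no] → not satisfied.

No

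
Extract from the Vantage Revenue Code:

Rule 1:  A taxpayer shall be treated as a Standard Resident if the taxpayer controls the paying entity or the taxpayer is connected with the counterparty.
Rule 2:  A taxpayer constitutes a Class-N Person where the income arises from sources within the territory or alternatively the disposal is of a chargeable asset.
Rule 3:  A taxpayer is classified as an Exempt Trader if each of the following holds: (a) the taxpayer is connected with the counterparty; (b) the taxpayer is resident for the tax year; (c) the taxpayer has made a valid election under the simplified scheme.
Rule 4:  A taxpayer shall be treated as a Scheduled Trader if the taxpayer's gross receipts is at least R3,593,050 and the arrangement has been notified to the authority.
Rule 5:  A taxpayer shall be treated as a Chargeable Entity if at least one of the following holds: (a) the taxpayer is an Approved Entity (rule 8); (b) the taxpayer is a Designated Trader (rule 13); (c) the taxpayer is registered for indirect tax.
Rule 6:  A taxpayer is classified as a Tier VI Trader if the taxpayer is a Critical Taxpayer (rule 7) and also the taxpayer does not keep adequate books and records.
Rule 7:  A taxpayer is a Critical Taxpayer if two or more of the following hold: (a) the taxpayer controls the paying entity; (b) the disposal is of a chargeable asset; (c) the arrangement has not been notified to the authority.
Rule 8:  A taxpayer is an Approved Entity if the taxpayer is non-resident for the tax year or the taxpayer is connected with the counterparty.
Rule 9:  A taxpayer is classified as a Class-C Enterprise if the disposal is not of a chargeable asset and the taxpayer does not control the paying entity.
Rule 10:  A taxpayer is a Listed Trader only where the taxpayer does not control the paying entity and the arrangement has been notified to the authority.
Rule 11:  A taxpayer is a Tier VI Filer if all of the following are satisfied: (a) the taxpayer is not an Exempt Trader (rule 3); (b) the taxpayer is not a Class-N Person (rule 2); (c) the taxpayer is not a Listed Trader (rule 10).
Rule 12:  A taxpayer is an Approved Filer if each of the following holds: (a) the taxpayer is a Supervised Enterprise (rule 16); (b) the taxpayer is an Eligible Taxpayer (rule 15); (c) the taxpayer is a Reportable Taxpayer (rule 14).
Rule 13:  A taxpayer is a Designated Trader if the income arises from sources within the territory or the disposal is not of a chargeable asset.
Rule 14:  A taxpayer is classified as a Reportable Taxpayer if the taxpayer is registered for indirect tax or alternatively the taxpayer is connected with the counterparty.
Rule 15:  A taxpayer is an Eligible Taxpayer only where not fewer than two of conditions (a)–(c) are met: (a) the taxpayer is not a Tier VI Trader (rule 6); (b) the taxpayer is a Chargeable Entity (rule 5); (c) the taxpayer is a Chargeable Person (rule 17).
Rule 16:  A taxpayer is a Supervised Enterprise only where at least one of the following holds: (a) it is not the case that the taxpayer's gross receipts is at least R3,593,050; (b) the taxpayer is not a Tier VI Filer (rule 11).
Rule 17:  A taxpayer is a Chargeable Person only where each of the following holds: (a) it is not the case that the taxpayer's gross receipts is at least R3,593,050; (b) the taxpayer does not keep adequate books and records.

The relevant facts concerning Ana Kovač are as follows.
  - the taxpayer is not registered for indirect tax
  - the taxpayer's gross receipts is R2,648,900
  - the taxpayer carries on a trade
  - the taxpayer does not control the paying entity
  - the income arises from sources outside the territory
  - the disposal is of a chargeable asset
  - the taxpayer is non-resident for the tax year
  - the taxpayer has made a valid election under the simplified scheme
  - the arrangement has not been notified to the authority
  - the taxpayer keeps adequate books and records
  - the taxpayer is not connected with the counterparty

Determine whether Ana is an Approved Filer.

rule 3 — Exempt Trader: [the taxpayer is connected with the counterparty? no] AND [the taxpayer is resident for the tax year? no] AND [the taxpayer has made a valid election under the simplified scheme? yes] → not satisfied.
rule 2 — Class-N Person: [the income arises from sources within the territory? no] OR [the disposal is of a chargeable asset? yes] → satisfied.
rule 10 — Listed Trader: [the taxpayer does not control the paying entity? yes] AND [the arrangement has been notified to the authority? no] → not satisfied.
rule 11 — Tier VI Filer: [not an Exempt Trader (rule 3)? yes] AND [not a Class-N Person (rule 2)? no] AND [not a Listed Trader (rule 10)? yes] → not satisfied.
rule 16 — Supervised Enterprise: [taxpayer's gross receipts: R2,648,900 ≥ R3,593,050? no, so negated condition yes] OR [not a Tier VI Filer (rule 11)? yes] → satisfied.
rule 7 — Critical Taxpayer: the taxpayer controls the paying entity? no; the disposal is of a chargeable asset? yes; the arrangement has not been notified to the authority? yes — 2 of 3 hold (need ≥2) → satisfied.
rule 6 — Tier VI Trader: [Critical Taxpayer (rule 7)? yes] AND [the taxpayer does not keep adequate books and records? no] → not satisfied.
rule 8 — Approved Entity: [the taxpayer is non-resident for the tax year? yes] OR [the taxpayer is connected with the counterparty? no] → satisfied.
rule 13 — Designated Trader: [the income arises from sources within the territory? no] OR [the disposal is not of a chargeable asset? no] → not satisfied.
rule 5 — Chargeable Entity: [Approved Entity (rule 8)? yes] OR [Designated Trader (rule 13)? no] OR [the taxpayer is registered for indirect tax? no] → satisfied.
rule 17 — Chargeable Person: [taxpayer's gross receipts: R2,648,900 ≥ R3,593,050? no, so negated condition yes] AND [the taxpayer does not keep adequate books and records? no] → not satisfied.
rule 15 — Eligible Taxpayer: not a Tier VI Trader (rule 6)? yes; Chargeable Entity (rule 5)? yes; Chargeable Person (rule 17)? no — 2 of 3 hold (need ≥2) → satisfied.
rule 14 — Reportable Taxpayer: [the taxpayer is registered for indirect tax? no] OR [the taxpayer is connected with the counterparty? no] → not satisfied.
rule 12 — Approved Filer: [Supervised Enterprise (rule 16)? yes] AND [Eligible Taxpayer (rule 15)? yes] AND [Reportable Taxpayer (rule 14)? no] → not satisfied.

No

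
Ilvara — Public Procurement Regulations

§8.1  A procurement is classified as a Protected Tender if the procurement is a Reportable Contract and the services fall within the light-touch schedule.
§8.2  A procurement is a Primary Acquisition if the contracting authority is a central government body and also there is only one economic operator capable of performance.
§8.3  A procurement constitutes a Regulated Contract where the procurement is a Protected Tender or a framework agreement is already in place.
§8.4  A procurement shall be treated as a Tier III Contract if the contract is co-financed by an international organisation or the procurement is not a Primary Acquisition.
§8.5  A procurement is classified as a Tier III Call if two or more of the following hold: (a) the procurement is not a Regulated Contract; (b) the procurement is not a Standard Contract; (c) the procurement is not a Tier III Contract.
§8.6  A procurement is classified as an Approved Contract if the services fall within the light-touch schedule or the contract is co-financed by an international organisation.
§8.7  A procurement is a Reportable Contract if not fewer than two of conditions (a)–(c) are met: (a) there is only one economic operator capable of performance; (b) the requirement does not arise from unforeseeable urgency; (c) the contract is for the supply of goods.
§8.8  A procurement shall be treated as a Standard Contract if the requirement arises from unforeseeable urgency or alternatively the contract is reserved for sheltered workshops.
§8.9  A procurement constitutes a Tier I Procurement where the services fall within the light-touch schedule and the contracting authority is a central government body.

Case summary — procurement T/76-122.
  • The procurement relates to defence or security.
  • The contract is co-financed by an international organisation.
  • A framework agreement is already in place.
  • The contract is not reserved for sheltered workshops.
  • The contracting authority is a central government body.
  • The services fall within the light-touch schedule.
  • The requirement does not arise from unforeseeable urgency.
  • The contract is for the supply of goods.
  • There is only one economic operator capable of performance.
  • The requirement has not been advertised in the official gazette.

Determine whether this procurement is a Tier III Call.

No

Under §8.7: there is only one economic operator capable of performance? yes; the requirement does not arise from unforeseeable urgency? yes; the contract is for the supply of goods? yes — 3 of 3 hold (need ≥2) → satisfied.
Under §8.1: Reportable Contract (§8.7)? yes; and the services fall within the light-touch schedule? yes. So the procurement is a Protected Tender.
Under §8.3: Protected Tender (§8.1)? yes; or a framework agreement is already in place? yes. So the procurement is a Regulated Contract.
Under §8.8: the requirement arises from unforeseeable urgency? no; or the contract is reserved for sheltered workshops? no. So the procurement is not a Standard Contract.
Under §8.2: the contracting authority is a central government body? yes; and there is only one economic operator capable of performance? yes. So the procurement is a Primary Acquisition.
Under §8.4: the contract is co-financed by an international organisation? yes; or not a Primary Acquisition (§8.2)? no. So the procurement is a Tier III Contract.
Under §8.5: not a Regulated Contract (§8.3)? no; not a Standard Contract (§8.8)? yes; not a Tier III Contract (§8.4)? no — 1 of 3 hold (need ≥2) → not satisfied.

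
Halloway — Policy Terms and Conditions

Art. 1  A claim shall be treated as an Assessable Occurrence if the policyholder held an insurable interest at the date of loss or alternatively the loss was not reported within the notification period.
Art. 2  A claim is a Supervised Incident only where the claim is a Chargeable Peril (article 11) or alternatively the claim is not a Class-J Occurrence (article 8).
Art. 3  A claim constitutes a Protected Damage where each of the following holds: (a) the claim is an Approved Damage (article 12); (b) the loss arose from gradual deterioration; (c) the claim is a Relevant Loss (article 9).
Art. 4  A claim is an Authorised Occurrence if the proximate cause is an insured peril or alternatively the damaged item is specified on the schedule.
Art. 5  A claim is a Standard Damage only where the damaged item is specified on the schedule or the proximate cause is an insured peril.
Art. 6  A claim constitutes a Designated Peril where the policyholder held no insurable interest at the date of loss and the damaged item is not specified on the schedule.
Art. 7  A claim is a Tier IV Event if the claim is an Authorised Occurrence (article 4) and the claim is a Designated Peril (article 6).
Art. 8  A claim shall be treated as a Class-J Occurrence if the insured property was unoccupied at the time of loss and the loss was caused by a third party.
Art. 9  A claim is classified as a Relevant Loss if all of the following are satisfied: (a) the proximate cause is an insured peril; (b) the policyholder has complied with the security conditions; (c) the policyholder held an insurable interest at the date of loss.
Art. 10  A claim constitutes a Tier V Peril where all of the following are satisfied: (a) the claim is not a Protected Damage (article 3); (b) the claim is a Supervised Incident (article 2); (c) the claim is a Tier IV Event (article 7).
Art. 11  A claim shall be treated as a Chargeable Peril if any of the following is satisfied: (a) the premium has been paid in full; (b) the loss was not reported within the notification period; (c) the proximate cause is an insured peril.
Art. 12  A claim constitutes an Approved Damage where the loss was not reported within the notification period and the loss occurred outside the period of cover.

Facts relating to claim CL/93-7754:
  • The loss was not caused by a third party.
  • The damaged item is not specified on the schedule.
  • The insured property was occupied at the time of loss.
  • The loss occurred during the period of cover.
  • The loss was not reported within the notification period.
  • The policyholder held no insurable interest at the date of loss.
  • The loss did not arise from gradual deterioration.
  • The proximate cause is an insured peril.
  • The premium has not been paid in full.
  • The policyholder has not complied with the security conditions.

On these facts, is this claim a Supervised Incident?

Yes

article 11 — Chargeable Peril: [the premium has been paid in full? no] OR [the loss was not reported within the notification period? yes] OR [the proximate cause is an insured peril? yes] → satisfied.
article 8 — Class-J Occurrence: [the insured property was unoccupied at the time of loss? no] AND [the loss was caused by a third party? no] → not satisfied.
article 2 — Supervised Incident: [Chargeable Peril (article 11)? yes] OR [not a Class-J Occurrence (article 8)? yes] → satisfied.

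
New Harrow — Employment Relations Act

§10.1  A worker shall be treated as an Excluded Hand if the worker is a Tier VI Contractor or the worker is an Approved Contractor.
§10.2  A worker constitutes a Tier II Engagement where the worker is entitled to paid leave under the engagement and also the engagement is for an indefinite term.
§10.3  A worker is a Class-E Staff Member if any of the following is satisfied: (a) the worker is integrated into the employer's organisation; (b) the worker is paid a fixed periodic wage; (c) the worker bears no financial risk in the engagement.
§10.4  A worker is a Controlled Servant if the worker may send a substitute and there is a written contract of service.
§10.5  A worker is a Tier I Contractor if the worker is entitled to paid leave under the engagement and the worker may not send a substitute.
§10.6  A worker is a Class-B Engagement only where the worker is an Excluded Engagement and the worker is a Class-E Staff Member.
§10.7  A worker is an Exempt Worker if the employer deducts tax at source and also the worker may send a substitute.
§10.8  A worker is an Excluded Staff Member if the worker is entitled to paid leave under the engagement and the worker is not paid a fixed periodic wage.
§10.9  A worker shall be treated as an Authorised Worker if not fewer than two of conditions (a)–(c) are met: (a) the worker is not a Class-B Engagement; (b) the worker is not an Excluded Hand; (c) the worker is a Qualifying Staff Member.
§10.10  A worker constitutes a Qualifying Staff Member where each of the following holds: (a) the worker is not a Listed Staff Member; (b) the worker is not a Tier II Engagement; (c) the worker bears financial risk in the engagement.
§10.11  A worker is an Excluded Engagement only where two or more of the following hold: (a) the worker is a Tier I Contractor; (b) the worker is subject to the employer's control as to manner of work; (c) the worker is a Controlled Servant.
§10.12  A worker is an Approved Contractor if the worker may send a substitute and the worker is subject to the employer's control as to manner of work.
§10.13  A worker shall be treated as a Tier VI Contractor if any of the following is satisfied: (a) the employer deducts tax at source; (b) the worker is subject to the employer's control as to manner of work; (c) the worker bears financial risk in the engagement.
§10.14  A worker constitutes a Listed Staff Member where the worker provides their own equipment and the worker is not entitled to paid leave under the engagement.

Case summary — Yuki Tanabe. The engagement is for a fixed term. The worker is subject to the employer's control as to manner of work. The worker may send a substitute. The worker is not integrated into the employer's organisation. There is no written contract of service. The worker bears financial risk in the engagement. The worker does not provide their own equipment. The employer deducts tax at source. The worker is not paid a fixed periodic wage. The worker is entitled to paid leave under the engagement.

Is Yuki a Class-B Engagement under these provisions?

No

§10.5 — Tier I Contractor: [the worker is entitled to paid leave under the engagement? yes] AND [the worker may not send a substitute? no] → not satisfied.
§10.4 — Controlled Servant: [the worker may send a substitute? yes] AND [there is a written contract of service? no] → not satisfied.
§10.11 — Excluded Engagement: Tier I Contractor (§10.5)? no; the worker is subject to the employer's control as to manner of work? yes; Controlled Servant (§10.4)? no — 1 of 3 hold (need ≥2) → not satisfied.
§10.3 — Class-E Staff Member: [the worker is integrated into the employer's organisation? no] OR [the worker is paid a fixed periodic wage? no] OR [the worker bears no financial risk in the engagement? no] → not satisfied.
§10.6 — Class-B Engagement: [Excluded Engagement (§10.11)? no] AND [Class-E Staff Member (§10.3)? no] → not satisfied.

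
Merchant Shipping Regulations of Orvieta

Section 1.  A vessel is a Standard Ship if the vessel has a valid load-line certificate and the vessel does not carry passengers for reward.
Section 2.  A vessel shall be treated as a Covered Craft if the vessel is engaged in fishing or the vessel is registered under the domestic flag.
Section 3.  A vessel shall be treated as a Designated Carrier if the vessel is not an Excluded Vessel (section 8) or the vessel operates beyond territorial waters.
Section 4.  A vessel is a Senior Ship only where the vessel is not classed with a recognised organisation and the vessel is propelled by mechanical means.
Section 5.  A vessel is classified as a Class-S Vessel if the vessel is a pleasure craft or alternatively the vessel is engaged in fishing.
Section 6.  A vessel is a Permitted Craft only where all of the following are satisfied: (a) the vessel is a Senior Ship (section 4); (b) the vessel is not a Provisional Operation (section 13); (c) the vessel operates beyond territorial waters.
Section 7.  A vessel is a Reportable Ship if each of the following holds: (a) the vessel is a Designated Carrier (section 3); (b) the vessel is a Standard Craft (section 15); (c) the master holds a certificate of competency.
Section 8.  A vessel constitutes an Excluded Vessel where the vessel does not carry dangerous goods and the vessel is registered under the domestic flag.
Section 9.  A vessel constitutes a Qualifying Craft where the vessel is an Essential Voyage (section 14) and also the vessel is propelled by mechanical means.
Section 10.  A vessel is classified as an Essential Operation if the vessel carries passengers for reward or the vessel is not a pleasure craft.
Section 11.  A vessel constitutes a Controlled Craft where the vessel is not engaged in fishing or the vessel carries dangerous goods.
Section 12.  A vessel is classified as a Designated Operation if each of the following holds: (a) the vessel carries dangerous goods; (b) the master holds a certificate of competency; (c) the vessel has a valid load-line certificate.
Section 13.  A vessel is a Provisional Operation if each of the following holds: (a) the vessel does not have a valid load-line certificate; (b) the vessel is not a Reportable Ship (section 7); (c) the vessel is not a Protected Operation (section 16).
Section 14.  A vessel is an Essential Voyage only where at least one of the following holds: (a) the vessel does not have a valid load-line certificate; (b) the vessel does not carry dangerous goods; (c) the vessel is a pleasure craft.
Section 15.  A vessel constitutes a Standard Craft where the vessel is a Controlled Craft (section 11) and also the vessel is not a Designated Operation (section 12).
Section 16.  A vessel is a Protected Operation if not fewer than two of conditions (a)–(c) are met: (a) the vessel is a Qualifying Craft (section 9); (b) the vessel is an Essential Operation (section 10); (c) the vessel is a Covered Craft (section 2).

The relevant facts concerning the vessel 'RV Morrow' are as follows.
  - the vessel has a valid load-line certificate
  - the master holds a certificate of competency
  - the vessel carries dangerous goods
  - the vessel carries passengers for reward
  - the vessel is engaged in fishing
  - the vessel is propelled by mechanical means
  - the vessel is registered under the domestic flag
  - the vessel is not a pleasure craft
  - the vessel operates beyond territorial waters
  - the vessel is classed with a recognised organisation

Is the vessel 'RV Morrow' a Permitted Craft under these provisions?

Under section 4: the vessel is not classed with a recognised organisation? no; and the vessel is propelled by mechanical means? yes. So the vessel is not a Senior Ship.
Under section 8: the vessel does not carry dangerous goods? no; and the vessel is registered under the domestic flag? yes. So the vessel is not an Excluded Vessel.
Under section 3: not an Excluded Vessel (section 8)? yes; or the vessel operates beyond territorial waters? yes. So the vessel is a Designated Carrier.
Under section 11: the vessel is not engaged in fishing? no; or the vessel carries dangerous goods? yes. So the vessel is a Controlled Craft.
Under section 12: the vessel carries dangerous goods? yes; and the master holds a certificate of competency? yes; and the vessel has a valid load-line certificate? yes. So the vessel is a Designated Operation.
Under section 15: Controlled Craft (section 11)? yes; and not a Designated Operation (section 12)? no. So the vessel is not a Standard Craft.
Under section 7: Designated Carrier (section 3)? yes; and Standard Craft (section 15)? no; and the master holds a certificate of competency? yes. So the vessel is not a Reportable Ship.
Under section 14: the vessel does not have a valid load-line certificate? no; or the vessel does not carry dangerous goods? no; or the vessel is a pleasure craft? no. So the vessel is not an Essential Voyage.
Under section 9: Essential Voyage (section 14)? no; and the vessel is propelled by mechanical means? yes. So the vessel is not a Qualifying Craft.
Under section 10: the vessel carries passengers for reward? yes; or the vessel is not a pleasure craft? yes. So the vessel is an Essential Operation.
Under section 2: the vessel is engaged in fishing? yes; or the vessel is registered under the domestic flag? yes. So the vessel is a Covered Craft.
Under section 16: Qualifying Craft (section 9)? no; Essential Operation (section 10)? yes; Covered Craft (section 2)? yes — 2 of 3 hold (need ≥2) → satisfied.
Under section 13: the vessel does not have a valid load-line certificate? no; and not a Reportable Ship (section 7)? yes; and not a Protected Operation (section 16)? no. So the vessel is not a Provisional Operation.
Under section 6: Senior Ship (section 4)? no; and not a Provisional Operation (section 13)? yes; and the vessel operates beyond territorial waters? yes. So the vessel is not a Permitted Craft.

No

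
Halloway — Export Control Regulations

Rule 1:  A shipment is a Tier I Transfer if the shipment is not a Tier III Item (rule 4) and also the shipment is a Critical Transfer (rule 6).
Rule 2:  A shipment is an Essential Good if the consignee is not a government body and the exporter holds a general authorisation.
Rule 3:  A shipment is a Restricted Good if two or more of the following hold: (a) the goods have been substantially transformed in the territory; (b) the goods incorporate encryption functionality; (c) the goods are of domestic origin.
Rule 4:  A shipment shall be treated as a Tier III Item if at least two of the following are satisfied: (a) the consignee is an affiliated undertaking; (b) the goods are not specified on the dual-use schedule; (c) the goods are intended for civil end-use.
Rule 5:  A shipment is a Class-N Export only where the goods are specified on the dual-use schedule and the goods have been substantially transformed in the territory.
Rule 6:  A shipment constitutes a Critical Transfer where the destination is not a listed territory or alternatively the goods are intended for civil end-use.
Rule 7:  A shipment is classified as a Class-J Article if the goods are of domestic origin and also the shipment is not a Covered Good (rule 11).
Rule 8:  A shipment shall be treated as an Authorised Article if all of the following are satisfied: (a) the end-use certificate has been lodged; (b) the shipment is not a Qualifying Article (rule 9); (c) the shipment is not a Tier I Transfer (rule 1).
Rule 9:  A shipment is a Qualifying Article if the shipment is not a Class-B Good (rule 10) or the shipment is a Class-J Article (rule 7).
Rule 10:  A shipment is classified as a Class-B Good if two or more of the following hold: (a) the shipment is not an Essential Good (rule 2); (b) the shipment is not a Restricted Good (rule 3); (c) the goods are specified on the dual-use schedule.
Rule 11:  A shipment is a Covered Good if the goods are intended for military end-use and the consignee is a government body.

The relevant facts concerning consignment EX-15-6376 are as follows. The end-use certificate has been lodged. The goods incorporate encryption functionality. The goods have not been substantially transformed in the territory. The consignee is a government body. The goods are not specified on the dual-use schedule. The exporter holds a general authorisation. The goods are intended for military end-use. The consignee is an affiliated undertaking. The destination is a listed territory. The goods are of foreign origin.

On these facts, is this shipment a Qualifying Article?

No

rule 2 — Essential Good: [the consignee is not a government body? no] AND [the exporter holds a general authorisation? yes] → not satisfied.
rule 3 — Restricted Good: the goods have been substantially transformed in the territory? no; the goods incorporate encryption functionality? yes; the goods are of domestic origin? no — 1 of 3 hold (need ≥2) → not satisfied.
rule 10 — Class-B Good: not an Essential Good (rule 2)? yes; not a Restricted Good (rule 3)? yes; the goods are specified on the dual-use schedule? no — 2 of 3 hold (need ≥2) → satisfied.
rule 11 — Covered Good: [the goods are intended for military end-use? yes] AND [the consignee is a government body? yes] → satisfied.
rule 7 — Class-J Article: [the goods are of domestic origin? no] AND [not a Covered Good (rule 11)? no] → not satisfied.
rule 9 — Qualifying Article: [not a Class-B Good (rule 10)? no] OR [Class-J Article (rule 7)? no] → not satisfied.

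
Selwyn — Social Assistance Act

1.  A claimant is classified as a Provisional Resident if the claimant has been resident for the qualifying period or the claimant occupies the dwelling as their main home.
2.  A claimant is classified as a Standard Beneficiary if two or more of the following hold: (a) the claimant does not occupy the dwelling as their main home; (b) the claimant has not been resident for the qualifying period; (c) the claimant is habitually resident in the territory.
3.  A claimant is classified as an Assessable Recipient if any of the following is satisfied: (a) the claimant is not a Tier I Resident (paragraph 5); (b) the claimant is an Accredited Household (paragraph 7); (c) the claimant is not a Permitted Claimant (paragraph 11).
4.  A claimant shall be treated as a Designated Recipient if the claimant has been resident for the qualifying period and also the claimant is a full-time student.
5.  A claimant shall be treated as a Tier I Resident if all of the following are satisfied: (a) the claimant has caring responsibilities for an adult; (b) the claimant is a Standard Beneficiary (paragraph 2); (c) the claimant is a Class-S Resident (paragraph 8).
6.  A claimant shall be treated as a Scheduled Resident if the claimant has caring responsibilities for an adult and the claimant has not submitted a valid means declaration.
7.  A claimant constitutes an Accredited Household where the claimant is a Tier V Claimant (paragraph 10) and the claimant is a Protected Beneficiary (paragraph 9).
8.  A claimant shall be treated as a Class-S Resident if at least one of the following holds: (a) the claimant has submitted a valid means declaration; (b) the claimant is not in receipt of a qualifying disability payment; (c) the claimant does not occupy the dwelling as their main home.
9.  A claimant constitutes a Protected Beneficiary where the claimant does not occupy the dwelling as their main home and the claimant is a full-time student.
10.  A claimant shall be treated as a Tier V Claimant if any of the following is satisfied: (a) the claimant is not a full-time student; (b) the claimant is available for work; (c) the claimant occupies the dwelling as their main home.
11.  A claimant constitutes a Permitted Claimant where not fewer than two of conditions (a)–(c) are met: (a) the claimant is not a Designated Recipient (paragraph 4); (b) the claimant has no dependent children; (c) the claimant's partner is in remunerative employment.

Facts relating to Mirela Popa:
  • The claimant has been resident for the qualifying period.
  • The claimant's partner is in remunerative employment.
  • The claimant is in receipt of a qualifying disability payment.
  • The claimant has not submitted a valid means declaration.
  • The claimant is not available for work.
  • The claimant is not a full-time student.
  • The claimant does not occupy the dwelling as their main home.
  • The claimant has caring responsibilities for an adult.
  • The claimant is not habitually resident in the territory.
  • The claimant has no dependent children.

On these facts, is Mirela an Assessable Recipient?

Yes

paragraph 2 — Standard Beneficiary: the claimant does not occupy the dwelling as their main home? yes; the claimant has not been resident for the qualifying period? no; the claimant is habitually resident in the territory? no — 1 of 3 hold (need ≥2) → not satisfied.
paragraph 8 — Class-S Resident: [the claimant has submitted a valid means declaration? no] OR [the claimant is not in receipt of a qualifying disability payment? no] OR [the claimant does not occupy the dwelling as their main home? yes] → satisfied.
paragraph 5 — Tier I Resident: [the claimant has caring responsibilities for an adult? yes] AND [Standard Beneficiary (paragraph 2)? no] AND [Class-S Resident (paragraph 8)? yes] → not satisfied.
paragraph 10 — Tier V Claimant: [the claimant is not a full-time student? yes] OR [the claimant is available for work? no] OR [the claimant occupies the dwelling as their main home? no] → satisfied.
paragraph 9 — Protected Beneficiary: [the claimant does not occupy the dwelling as their main home? yes] AND [the claimant is a full-time student? no] → not satisfied.
paragraph 7 — Accredited Household: [Tier V Claimant (paragraph 10)? yes] AND [Protected Beneficiary (paragraph 9)? no] → not satisfied.
paragraph 4 — Designated Recipient: [the claimant has been resident for the qualifying period? yes] AND [the claimant is a full-time student? no] → not satisfied.
paragraph 11 — Permitted Claimant: not a Designated Recipient (paragraph 4)? yes; the claimant has no dependent children? yes; the claimant's partner is in remunerative employment? yes — 3 of 3 hold (need ≥2) → satisfied.
paragraph 3 — Assessable Recipient: [not a Tier I Resident (paragraph 5)? yes] OR [Accredited Household (paragraph 7)? no] OR [not a Permitted Claimant (paragraph 11)? no] → satisfied.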